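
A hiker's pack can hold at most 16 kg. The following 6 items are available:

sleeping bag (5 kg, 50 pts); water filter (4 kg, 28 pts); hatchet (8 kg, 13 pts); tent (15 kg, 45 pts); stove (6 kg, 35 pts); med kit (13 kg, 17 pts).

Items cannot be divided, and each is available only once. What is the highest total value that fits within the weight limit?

113 pts

Check high-value combinations within 16 kg:
- sleeping bag+water filter+stove: weight 5+4+6=15, value 50+28+35=113
- sleeping bag+stove: weight 5+6=11, value 50+35=85
- sleeping bag+water filter: weight 5+4=9, value 50+28=78
Best: 113 pts.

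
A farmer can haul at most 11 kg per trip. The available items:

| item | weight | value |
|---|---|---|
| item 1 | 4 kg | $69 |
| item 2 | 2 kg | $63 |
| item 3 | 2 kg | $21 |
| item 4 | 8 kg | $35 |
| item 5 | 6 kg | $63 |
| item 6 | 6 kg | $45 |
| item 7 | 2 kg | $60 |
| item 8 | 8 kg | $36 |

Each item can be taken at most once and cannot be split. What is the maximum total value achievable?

$213

Check high-value combinations within 11 kg:
- item 1+item 2+item 3+item 7: weight 4+2+2+2=10, value 69+63+21+60=213
- item 1+item 2+item 7: weight 4+2+2=8, value 69+63+60=192
- item 2+item 5+item 7: weight 2+6+2=10, value 63+63+60=186
- item 2+item 6+item 7: weight 2+6+2=10, value 63+45+60=168
- item 1+item 2+item 3: weight 4+2+2=8, value 69+63+21=153
Best: $213.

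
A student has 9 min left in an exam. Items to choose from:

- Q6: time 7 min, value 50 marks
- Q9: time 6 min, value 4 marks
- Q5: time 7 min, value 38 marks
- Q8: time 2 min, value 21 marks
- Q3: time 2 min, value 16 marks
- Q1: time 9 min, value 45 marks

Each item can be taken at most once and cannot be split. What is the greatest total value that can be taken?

Check high-value combinations within 9 min:
- Q6+Q8: time 7+2=9, value 50+21=71
- Q6+Q3: time 7+2=9, value 50+16=66
- Q5+Q8: time 7+2=9, value 38+21=59
- Q5+Q3: time 7+2=9, value 38+16=54
- Q6: time 7, value 50
Best: 71 marks.

71 marks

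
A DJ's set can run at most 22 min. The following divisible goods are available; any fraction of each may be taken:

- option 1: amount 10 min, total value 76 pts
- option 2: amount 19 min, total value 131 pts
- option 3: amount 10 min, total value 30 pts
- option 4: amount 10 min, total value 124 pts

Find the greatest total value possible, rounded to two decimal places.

213.79

Take in order of value per unit:
- option 4 (124/10 per unit): all 10 → value 124, running total 124.00
- option 1 (76/10 per unit): all 10 → value 76, running total 200.00
- option 2 (131/19 per unit): 2 of 19 → value 2×131/19 = 13.7895, running total 213.79
Total 213.79.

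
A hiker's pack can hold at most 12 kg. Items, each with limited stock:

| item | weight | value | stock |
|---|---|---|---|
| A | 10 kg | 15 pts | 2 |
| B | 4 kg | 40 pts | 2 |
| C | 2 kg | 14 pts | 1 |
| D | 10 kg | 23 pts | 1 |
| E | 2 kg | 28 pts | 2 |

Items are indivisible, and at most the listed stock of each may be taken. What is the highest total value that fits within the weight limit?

136 pts

Best selections within weight 12 and stock limits:
- 2×B + 2×E: weight 12, value 136
- 2×B + 1×C + 1×E: weight 12, value 122
- 1×B + 1×C + 2×E: weight 10, value 110
- 2×B + 1×E: weight 10, value 108
Best: 136 pts.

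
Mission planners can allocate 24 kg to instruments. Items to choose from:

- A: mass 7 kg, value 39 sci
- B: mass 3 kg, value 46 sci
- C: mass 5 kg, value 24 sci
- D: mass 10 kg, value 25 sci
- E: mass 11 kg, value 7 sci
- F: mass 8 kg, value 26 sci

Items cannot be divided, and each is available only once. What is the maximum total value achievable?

135 sci

Check high-value combinations within 24 kg:
- A+B+C+F: mass 7+3+5+8=23, value 39+46+24+26=135
- A+B+F: mass 7+3+8=18, value 39+46+26=111
- A+B+D: mass 7+3+10=20, value 39+46+25=110
- A+B+C: mass 7+3+5=15, value 39+46+24=109
Best: 135 sci.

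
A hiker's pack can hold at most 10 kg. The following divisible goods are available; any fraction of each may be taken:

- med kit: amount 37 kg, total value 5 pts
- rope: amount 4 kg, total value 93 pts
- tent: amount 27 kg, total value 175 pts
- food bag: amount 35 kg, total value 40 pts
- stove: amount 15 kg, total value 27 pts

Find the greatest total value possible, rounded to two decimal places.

131.89

Take in order of value per unit:
- rope (93/4 per unit): all 4 → value 93, running total 93.00
- tent (175/27 per unit): 6 of 27 → value 6×175/27 = 38.8889, running total 131.89
Total 131.89.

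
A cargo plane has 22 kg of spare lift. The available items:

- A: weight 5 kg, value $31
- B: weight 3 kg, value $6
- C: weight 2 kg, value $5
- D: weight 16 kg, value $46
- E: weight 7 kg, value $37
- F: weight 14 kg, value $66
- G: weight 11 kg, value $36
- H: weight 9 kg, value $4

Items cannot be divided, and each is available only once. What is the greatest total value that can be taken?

Check high-value combinations within 22 kg:
- E+F: weight 7+14=21, value 37+66=103
- A+B+F: weight 5+3+14=22, value 31+6+66=103
- A+C+F: weight 5+2+14=21, value 31+5+66=102
- A+F: weight 5+14=19, value 31+66=97
- A+B+C+E: weight 5+3+2+7=17, value 31+6+5+37=79
Best: $103.

$103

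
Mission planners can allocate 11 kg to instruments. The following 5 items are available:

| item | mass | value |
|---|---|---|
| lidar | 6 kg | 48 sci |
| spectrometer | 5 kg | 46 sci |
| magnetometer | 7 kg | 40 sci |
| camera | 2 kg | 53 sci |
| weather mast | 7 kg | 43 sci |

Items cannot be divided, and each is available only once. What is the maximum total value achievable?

This is a 0/1 knapsack; check combinations near the capacity.
- lidar+camera: mass 6+2=8, value 48+53=101
- spectrometer+camera: mass 5+2=7, value 46+53=99
- camera+weather mast: mass 2+7=9, value 53+43=96
Best: 101 sci.

101 sci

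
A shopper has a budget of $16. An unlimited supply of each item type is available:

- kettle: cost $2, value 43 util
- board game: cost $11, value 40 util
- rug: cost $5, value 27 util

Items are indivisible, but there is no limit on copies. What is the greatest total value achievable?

Best value-per-unit is kettle at 43/2, and filling with it alone uses cost 8×2=16. No mix of the others beats 8×43 = 344.

344 util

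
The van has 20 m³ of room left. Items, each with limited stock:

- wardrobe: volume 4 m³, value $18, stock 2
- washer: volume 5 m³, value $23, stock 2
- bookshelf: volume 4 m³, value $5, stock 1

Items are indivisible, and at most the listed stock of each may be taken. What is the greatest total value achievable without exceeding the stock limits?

$82

Best selections within volume 20 and stock limits:
- 2×wardrobe + 2×washer: volume 18, value 82
- 1×wardrobe + 2×washer + 1×bookshelf: volume 18, value 69
Best: $82.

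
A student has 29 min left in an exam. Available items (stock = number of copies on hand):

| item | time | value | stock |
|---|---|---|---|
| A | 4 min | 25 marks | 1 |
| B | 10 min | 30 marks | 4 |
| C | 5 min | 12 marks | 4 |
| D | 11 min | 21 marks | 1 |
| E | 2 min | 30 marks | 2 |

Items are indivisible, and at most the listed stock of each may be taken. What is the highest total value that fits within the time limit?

145 marks

Top feasible selections:
- 1×A + 2×B + 2×E: time 28, value 145
- 1×A + 1×B + 2×C + 2×E: time 28, value 139
- 1×A + 1×B + 1×D + 2×E: time 29, value 136
Best: 145 marks.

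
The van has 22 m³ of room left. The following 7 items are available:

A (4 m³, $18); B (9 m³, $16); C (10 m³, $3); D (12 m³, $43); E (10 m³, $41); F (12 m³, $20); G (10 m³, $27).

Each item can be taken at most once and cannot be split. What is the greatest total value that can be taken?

Check high-value combinations within 22 m³:
- D+E: volume 12+10=22, value 43+41=84
- D+G: volume 12+10=22, value 43+27=70
- E+G: volume 10+10=20, value 41+27=68
- A+D: volume 4+12=16, value 18+43=61
- E+F: volume 10+12=22, value 41+20=61
Best: $84.

$84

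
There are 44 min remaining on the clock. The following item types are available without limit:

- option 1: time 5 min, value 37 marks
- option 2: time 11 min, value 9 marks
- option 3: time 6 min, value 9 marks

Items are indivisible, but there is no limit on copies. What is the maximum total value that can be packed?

Best value-per-unit is option 1 at 37/5, and filling with it alone uses time 8×5=40. No mix of the others beats 8×37 = 296.

296 marks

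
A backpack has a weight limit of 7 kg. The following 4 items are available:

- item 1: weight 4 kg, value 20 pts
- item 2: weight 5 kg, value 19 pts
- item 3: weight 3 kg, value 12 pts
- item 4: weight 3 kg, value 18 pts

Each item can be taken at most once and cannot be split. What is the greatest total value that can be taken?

38 pts

Check high-value combinations within 7 kg:
- item 1+item 4: weight 4+3=7, value 20+18=38
- item 1+item 3: weight 4+3=7, value 20+12=32
- item 3+item 4: weight 3+3=6, value 12+18=30
- item 1: weight 4, value 20
- item 2: weight 5, value 19
Best: 38 pts.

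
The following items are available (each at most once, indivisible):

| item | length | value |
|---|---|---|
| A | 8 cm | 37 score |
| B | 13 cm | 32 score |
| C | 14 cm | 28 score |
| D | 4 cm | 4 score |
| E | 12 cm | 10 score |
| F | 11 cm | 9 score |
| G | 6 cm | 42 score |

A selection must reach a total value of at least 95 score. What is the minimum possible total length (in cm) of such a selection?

Subsets with value ≥ 95, sorted by total length:
- A+B+G: length 27, value 111
- A+C+G: length 28, value 107
Minimum length: 27 cm.

27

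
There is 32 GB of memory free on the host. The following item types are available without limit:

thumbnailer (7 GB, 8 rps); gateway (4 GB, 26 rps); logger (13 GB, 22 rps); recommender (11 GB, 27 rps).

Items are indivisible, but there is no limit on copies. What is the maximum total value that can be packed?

208 rps

Best value-per-unit is gateway at 26/4, and filling with it alone uses memory 8×4=32. No mix of the others beats 8×26 = 208.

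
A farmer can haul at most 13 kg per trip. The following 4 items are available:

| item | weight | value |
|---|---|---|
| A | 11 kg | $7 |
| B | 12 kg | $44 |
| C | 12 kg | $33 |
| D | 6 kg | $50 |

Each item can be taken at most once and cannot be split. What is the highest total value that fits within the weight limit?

This is a 0/1 knapsack; check combinations near the capacity.
- D: weight 6, value 50
- B: weight 12, value 44
- C: weight 12, value 33
- A: weight 11, value 7
Best: $50.

$50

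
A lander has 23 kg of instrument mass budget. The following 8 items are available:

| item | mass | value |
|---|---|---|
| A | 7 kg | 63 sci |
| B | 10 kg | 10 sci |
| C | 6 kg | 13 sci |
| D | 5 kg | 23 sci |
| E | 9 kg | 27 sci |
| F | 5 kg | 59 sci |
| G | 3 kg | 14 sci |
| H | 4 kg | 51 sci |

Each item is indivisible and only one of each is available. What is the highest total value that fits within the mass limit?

Check high-value combinations within 23 kg:
- A+D+F+H: mass 7+5+5+4=21, value 63+23+59+51=196
- A+F+G+H: mass 7+5+3+4=19, value 63+59+14+51=187
- A+C+F+H: mass 7+6+5+4=22, value 63+13+59+51=186
- A+F+H: mass 7+5+4=16, value 63+59+51=173
Best: 196 sci.

196 sci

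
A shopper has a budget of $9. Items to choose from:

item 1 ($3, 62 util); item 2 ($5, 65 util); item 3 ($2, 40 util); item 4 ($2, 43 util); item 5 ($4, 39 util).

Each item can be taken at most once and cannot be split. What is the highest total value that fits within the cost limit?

148 util

This is a 0/1 knapsack; check combinations near the capacity.
- item 2+item 3+item 4: cost 5+2+2=9, value 65+40+43=148
- item 1+item 3+item 4: cost 3+2+2=7, value 62+40+43=145
- item 1+item 4+item 5: cost 3+2+4=9, value 62+43+39=144
- item 1+item 3+item 5: cost 3+2+4=9, value 62+40+39=141
- item 1+item 2: cost 3+5=8, value 62+65=127
Best: 148 util.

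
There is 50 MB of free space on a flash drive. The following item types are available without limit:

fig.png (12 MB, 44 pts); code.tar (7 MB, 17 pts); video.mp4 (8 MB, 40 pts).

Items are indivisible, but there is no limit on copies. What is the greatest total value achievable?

Best value-per-unit is video.mp4 at 40/8, and filling with it alone uses size 6×8=48. No mix of the others beats 6×40 = 240.

240 pts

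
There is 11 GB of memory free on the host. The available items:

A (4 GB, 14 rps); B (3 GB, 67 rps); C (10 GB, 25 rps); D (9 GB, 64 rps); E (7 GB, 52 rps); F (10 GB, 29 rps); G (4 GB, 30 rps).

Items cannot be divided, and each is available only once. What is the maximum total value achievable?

Check high-value combinations within 11 GB:
- B+E: memory 3+7=10, value 67+52=119
- A+B+G: memory 4+3+4=11, value 14+67+30=111
- B+G: memory 3+4=7, value 67+30=97
- E+G: memory 7+4=11, value 52+30=82
Best: 119 rps.

119 rps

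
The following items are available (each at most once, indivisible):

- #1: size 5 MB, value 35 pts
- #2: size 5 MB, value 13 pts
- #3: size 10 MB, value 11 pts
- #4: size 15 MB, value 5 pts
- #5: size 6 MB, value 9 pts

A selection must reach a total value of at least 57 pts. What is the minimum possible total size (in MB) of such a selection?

16

Subsets with value ≥ 57, sorted by total size:
- #1+#2+#5: size 16, value 57
- #1+#2+#3: size 20, value 59
Minimum size: 16 MB.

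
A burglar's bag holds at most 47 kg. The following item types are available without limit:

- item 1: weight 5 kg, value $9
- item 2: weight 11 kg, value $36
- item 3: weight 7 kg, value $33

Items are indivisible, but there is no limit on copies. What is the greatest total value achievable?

Best value-per-unit is item 3 at 33/7; filling with it alone gives 6×33 = 198.
Optimal mix: 1×item 1 + 6×item 3 → weight 47, value 207.

$207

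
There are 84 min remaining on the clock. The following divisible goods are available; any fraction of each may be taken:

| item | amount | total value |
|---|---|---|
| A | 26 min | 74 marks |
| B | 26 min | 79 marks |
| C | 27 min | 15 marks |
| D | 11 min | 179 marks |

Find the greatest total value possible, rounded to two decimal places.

343.67

Take in order of value per unit:
- D (179/11 per unit): all 11 → value 179, running total 179.00
- B (79/26 per unit): all 26 → value 79, running total 258.00
- A (74/26 per unit): all 26 → value 74, running total 332.00
- C (15/27 per unit): 21 of 27 → value 21×15/27 = 11.6667, running total 343.67
Total 343.67.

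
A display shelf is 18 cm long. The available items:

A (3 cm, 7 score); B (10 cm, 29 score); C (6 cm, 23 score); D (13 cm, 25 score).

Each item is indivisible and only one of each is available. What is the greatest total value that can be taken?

52 score

This is a 0/1 knapsack; check combinations near the capacity.
- B+C: length 10+6=16, value 29+23=52
- A+B: length 3+10=13, value 7+29=36
- A+D: length 3+13=16, value 7+25=32
- A+C: length 3+6=9, value 7+23=30
Best: 52 score.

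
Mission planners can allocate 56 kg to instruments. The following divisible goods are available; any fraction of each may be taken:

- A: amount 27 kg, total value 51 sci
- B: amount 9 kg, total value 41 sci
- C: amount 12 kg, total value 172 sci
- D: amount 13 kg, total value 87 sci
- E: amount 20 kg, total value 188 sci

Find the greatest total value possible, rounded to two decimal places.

Take in order of value per unit:
- C (172/12 per unit): all 12 → value 172, running total 172.00
- E (188/20 per unit): all 20 → value 188, running total 360.00
- D (87/13 per unit): all 13 → value 87, running total 447.00
- B (41/9 per unit): all 9 → value 41, running total 488.00
- A (51/27 per unit): 2 of 27 → value 2×51/27 = 3.7778, running total 491.78
Total 491.78.

491.78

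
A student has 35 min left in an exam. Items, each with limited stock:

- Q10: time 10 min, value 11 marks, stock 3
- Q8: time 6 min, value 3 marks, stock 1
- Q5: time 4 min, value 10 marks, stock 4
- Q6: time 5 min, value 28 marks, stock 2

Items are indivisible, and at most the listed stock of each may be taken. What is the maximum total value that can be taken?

99 marks

Best selections within time 35 and stock limits:
- 1×Q8 + 4×Q5 + 2×Q6: time 32, value 99
- 1×Q10 + 3×Q5 + 2×Q6: time 32, value 97
- 4×Q5 + 2×Q6: time 26, value 96
Best: 99 marks.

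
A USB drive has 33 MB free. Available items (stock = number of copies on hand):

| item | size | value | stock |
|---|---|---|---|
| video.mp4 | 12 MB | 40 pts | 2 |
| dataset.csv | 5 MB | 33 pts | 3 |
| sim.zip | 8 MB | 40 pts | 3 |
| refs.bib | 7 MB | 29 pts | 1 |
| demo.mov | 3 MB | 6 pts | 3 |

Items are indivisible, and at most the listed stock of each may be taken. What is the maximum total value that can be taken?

179 pts

Best selections within size 33 and stock limits:
- 3×dataset.csv + 2×sim.zip: size 31, value 179
- 2×dataset.csv + 2×sim.zip + 1×refs.bib: size 33, value 175
- 3×dataset.csv + 1×sim.zip + 1×refs.bib + 1×demo.mov: size 33, value 174
Best: 179 pts.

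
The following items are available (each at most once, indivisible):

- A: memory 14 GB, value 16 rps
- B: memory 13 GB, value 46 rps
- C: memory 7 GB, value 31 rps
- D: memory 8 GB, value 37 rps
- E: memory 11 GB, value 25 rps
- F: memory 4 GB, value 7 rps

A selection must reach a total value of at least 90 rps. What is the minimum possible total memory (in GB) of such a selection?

25

Subsets with value ≥ 90, sorted by total memory:
- B+D+F: memory 25, value 90
- C+D+E: memory 26, value 93
- B+C+D: memory 28, value 114
- C+D+E+F: memory 30, value 100
Minimum memory: 25 GB.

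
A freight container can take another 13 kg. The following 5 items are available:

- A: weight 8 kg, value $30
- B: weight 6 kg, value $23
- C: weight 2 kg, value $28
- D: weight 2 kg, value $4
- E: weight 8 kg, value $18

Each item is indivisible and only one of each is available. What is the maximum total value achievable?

$62

Check high-value combinations within 13 kg:
- A+C+D: weight 8+2+2=12, value 30+28+4=62
- A+C: weight 8+2=10, value 30+28=58
- B+C+D: weight 6+2+2=10, value 23+28+4=55
Best: $62.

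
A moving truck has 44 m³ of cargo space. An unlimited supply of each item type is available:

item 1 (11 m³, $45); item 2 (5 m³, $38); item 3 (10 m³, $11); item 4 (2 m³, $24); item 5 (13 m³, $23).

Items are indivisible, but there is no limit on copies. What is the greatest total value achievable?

Best value-per-unit is item 4 at 24/2, and filling with it alone uses volume 22×2=44. No mix of the others beats 22×24 = 528.

$528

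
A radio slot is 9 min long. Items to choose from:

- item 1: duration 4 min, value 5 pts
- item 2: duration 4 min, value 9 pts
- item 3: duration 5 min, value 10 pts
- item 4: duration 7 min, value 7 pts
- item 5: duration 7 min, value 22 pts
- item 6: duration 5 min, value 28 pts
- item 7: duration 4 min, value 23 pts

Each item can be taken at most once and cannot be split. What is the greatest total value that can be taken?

51 pts

Check high-value combinations within 9 min:
- item 6+item 7: duration 5+4=9, value 28+23=51
- item 2+item 6: duration 4+5=9, value 9+28=37
- item 1+item 6: duration 4+5=9, value 5+28=33
- item 3+item 7: duration 5+4=9, value 10+23=33
- item 2+item 7: duration 4+4=8, value 9+23=32
Best: 51 pts.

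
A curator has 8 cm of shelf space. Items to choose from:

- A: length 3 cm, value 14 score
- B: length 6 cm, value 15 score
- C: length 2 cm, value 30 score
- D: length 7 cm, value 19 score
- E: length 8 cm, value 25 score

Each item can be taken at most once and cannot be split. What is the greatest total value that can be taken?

45 score

Check high-value combinations within 8 cm:
- B+C: length 6+2=8, value 15+30=45
- A+C: length 3+2=5, value 14+30=44
- C: length 2, value 30
- E: length 8, value 25
- D: length 7, value 19
Best: 45 score.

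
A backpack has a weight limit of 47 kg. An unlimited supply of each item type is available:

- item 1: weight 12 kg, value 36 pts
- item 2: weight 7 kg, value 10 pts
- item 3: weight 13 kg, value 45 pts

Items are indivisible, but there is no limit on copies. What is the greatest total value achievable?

145 pts

Best value-per-unit is item 3 at 45/13; filling with it alone gives 3×45 = 135.
Optimal mix: 1×item 2 + 3×item 3 → weight 46, value 145.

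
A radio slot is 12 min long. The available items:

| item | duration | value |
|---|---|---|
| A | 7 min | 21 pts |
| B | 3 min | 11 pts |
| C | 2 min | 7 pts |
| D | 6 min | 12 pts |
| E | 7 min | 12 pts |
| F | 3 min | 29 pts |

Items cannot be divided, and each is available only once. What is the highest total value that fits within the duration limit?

57 pts

Check high-value combinations within 12 min:
- A+C+F: duration 7+2+3=12, value 21+7+29=57
- B+D+F: duration 3+6+3=12, value 11+12+29=52
- A+F: duration 7+3=10, value 21+29=50
- C+D+F: duration 2+6+3=11, value 7+12+29=48
Best: 57 pts.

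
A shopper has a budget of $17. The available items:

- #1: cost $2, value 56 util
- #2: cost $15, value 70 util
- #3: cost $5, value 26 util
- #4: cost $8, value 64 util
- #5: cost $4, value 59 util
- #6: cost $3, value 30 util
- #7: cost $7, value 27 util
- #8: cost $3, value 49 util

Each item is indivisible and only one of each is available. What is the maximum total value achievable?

228 util

Check high-value combinations within $17:
- #1+#4+#5+#8: cost 2+8+4+3=17, value 56+64+59+49=228
- #1+#3+#5+#6+#8: cost 2+5+4+3+3=17, value 56+26+59+30+49=220
- #1+#4+#5+#6: cost 2+8+4+3=17, value 56+64+59+30=209
- #1+#4+#6+#8: cost 2+8+3+3=16, value 56+64+30+49=199
- #1+#5+#6+#8: cost 2+4+3+3=12, value 56+59+30+49=194
Best: 228 util.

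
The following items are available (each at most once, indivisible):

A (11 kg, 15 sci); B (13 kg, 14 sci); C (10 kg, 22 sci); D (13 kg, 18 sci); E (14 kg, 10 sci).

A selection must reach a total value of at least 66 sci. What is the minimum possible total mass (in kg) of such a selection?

Subsets with value ≥ 66, sorted by total mass:
- A+B+C+D: mass 47, value 69
- A+B+C+D+E: mass 61, value 79
Minimum mass: 47 kg.

47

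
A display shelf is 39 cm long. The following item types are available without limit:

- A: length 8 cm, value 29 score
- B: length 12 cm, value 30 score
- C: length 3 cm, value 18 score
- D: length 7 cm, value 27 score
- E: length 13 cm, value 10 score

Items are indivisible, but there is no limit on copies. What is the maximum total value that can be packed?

234 score

Best value-per-unit is C at 18/3, and filling with it alone uses length 13×3=39. No mix of the others beats 13×18 = 234.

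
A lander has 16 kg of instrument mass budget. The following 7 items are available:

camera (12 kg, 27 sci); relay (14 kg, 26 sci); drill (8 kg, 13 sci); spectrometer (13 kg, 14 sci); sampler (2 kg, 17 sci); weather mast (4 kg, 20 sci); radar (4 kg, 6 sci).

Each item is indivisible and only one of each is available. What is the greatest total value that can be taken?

50 sci

This is a 0/1 knapsack; check combinations near the capacity.
- drill+sampler+weather mast: mass 8+2+4=14, value 13+17+20=50
- camera+weather mast: mass 12+4=16, value 27+20=47
- camera+sampler: mass 12+2=14, value 27+17=44
Best: 50 sci.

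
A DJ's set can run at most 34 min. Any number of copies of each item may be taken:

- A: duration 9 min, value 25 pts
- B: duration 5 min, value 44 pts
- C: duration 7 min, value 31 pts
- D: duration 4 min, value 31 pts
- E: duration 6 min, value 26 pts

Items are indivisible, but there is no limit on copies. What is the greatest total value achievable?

295 pts

Best value-per-unit is B at 44/5; filling with it alone gives 6×44 = 264.
Optimal mix: 6×B + 1×D → duration 34, value 295.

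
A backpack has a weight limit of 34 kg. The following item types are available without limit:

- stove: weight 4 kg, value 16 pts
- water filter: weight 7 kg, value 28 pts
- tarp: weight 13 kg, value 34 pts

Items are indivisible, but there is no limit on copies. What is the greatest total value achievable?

Best value-per-unit is stove at 16/4; filling with it alone gives 8×16 = 128.
Optimal mix: 5×stove + 2×water filter → weight 34, value 136.

136 pts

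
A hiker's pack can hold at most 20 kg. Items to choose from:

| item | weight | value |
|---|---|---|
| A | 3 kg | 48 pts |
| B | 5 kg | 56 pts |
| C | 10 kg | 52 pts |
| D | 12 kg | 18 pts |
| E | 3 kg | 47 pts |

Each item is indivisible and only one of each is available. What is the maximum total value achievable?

Check high-value combinations within 20 kg:
- A+B+C: weight 3+5+10=18, value 48+56+52=156
- B+C+E: weight 5+10+3=18, value 56+52+47=155
- A+B+E: weight 3+5+3=11, value 48+56+47=151
- A+C+E: weight 3+10+3=16, value 48+52+47=147
Best: 156 pts.

156 pts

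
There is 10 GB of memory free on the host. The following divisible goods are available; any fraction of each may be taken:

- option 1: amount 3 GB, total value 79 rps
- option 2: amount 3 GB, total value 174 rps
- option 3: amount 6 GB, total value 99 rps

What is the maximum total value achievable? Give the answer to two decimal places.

Take in order of value per unit:
- option 2 (174/3 per unit): all 3 → value 174, running total 174.00
- option 1 (79/3 per unit): all 3 → value 79, running total 253.00
- option 3 (99/6 per unit): 4 of 6 → value 4×99/6 = 66.0000, running total 319.00
Total 319.00.

319.00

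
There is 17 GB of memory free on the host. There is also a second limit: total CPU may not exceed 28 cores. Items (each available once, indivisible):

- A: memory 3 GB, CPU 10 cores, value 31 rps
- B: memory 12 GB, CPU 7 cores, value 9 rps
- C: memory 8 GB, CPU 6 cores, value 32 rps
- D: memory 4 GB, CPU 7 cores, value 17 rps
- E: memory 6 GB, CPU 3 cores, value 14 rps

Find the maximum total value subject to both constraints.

Feasible sets respecting both limits:
- A+C+D: memory 15, CPU 23, value 80
- A+C+E: memory 17, CPU 19, value 77
- A+C: memory 11, CPU 16, value 63
- A+D+E: memory 13, CPU 20, value 62
Best: 80 rps.

80 rps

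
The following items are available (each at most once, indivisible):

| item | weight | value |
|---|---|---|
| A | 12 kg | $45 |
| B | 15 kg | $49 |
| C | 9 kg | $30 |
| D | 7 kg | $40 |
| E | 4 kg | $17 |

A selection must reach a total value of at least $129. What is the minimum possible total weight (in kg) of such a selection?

Subsets with value ≥ 129, sorted by total weight:
- A+C+D+E: weight 32, value 132
- A+B+D: weight 34, value 134
- B+C+D+E: weight 35, value 136
- A+B+D+E: weight 38, value 151
Minimum weight: 32 kg.

32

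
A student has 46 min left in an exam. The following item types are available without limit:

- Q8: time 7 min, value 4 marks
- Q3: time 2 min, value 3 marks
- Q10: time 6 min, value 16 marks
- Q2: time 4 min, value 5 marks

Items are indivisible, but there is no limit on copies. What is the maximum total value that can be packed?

Best value-per-unit is Q10 at 16/6; filling with it alone gives 7×16 = 112.
Optimal mix: 2×Q3 + 7×Q10 → time 46, value 118.

118 marks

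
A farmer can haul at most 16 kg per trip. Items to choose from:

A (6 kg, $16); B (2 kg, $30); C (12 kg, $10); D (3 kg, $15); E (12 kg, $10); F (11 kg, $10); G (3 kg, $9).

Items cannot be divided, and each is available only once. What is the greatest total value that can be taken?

$70

This is a 0/1 knapsack; check combinations near the capacity.
- A+B+D+G: weight 6+2+3+3=14, value 16+30+15+9=70
- A+B+D: weight 6+2+3=11, value 16+30+15=61
- A+B+G: weight 6+2+3=11, value 16+30+9=55
- B+D+F: weight 2+3+11=16, value 30+15+10=55
- B+D+G: weight 2+3+3=8, value 30+15+9=54
Best: $70.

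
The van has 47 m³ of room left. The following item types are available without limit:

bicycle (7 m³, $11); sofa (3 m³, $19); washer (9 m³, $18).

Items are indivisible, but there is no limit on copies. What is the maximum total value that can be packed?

Best value-per-unit is sofa at 19/3, and filling with it alone uses volume 15×3=45. No mix of the others beats 15×19 = 285.

$285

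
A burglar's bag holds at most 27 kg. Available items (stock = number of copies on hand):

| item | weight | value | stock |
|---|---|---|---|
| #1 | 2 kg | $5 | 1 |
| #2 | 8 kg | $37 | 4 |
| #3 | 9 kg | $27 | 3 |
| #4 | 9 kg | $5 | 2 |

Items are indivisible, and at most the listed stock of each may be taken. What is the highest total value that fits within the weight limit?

Top feasible selections:
- 1×#1 + 3×#2: weight 26, value 116
- 3×#2: weight 24, value 111
- 1×#1 + 2×#2 + 1×#3: weight 27, value 106
- 2×#2 + 1×#3: weight 25, value 101
Best: $116.

$116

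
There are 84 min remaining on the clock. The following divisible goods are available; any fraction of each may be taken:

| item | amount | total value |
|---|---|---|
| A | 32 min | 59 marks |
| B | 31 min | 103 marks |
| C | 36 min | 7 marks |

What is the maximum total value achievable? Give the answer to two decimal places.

Take in order of value per unit:
- B (103/31 per unit): all 31 → value 103, running total 103.00
- A (59/32 per unit): all 32 → value 59, running total 162.00
- C (7/36 per unit): 21 of 36 → value 21×7/36 = 4.0833, running total 166.08
Total 166.08.

166.08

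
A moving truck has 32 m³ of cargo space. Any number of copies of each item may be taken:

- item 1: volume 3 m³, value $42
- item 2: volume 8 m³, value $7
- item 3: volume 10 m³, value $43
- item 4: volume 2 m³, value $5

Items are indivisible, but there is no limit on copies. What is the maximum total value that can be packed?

Best value-per-unit is item 1 at 42/3; filling with it alone gives 10×42 = 420.
Optimal mix: 10×item 1 + 1×item 4 → volume 32, value 425.

$425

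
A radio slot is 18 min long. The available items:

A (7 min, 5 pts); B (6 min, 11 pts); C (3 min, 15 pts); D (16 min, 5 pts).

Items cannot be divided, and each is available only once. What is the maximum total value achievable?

Check high-value combinations within 18 min:
- A+B+C: duration 7+6+3=16, value 5+11+15=31
- B+C: duration 6+3=9, value 11+15=26
- A+C: duration 7+3=10, value 5+15=20
- A+B: duration 7+6=13, value 5+11=16
Best: 31 pts.

31 pts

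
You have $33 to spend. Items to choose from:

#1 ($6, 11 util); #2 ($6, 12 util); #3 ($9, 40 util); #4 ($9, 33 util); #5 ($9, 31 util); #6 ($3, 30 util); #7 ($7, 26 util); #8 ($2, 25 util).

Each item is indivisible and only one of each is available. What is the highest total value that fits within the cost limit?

159 util

Check high-value combinations within $33:
- #3+#4+#5+#6+#8: cost 9+9+9+3+2=32, value 40+33+31+30+25=159
- #3+#4+#6+#7+#8: cost 9+9+3+7+2=30, value 40+33+30+26+25=154
- #3+#5+#6+#7+#8: cost 9+9+3+7+2=30, value 40+31+30+26+25=152
Best: 159 util.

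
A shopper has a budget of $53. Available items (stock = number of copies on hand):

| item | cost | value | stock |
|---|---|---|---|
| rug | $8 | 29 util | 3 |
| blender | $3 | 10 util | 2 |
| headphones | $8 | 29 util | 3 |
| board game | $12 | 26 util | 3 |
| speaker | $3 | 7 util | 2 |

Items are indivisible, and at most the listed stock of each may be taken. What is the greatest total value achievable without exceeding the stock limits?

Best selections within cost 53 and stock limits:
- 3×rug + 1×blender + 3×headphones: cost 51, value 184
- 3×rug + 3×headphones + 1×speaker: cost 51, value 181
- 2×rug + 2×blender + 3×headphones + 2×speaker: cost 52, value 179
Best: 184 util.

184 util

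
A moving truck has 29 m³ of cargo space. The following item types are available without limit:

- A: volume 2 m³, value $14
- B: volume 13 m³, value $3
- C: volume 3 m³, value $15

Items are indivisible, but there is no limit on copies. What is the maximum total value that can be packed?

Best value-per-unit is A at 14/2; filling with it alone gives 14×14 = 196.
Optimal mix: 13×A + 1×C → volume 29, value 197.

$197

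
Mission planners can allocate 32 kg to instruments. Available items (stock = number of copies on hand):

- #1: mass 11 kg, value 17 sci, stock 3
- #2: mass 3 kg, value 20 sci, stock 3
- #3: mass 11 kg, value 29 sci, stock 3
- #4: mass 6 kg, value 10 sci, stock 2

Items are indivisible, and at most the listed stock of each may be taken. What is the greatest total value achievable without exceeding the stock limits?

118 sci

Best selections within mass 32 and stock limits:
- 3×#2 + 2×#3: mass 31, value 118
- 3×#2 + 1×#3 + 2×#4: mass 32, value 109
- 1×#1 + 3×#2 + 1×#3: mass 31, value 106
Best: 118 sci.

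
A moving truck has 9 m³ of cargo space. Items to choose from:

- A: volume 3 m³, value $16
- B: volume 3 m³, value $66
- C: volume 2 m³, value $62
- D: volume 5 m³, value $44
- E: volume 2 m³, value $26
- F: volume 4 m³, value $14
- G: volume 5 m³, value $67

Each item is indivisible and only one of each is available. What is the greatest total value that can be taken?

Check high-value combinations within 9 m³:
- C+E+G: volume 2+2+5=9, value 62+26+67=155
- B+C+E: volume 3+2+2=7, value 66+62+26=154
- A+B+C: volume 3+3+2=8, value 16+66+62=144
- B+C+F: volume 3+2+4=9, value 66+62+14=142
- B+G: volume 3+5=8, value 66+67=133
Best: $155.

$155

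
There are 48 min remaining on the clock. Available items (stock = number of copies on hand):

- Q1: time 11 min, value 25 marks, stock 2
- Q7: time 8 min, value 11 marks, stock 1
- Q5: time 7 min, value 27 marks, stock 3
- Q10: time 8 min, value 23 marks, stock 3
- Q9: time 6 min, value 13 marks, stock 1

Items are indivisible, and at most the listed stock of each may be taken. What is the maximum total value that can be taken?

152 marks

Top feasible selections:
- 1×Q1 + 3×Q5 + 2×Q10: time 48, value 152
- 3×Q5 + 3×Q10: time 45, value 150
Best: 152 marks.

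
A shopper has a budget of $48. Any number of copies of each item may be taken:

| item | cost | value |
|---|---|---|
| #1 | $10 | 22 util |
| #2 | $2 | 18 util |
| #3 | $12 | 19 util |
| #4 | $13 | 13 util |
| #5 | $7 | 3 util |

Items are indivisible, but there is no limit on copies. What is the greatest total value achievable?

432 util

Best value-per-unit is #2 at 18/2, and filling with it alone uses cost 24×2=48. No mix of the others beats 24×18 = 432.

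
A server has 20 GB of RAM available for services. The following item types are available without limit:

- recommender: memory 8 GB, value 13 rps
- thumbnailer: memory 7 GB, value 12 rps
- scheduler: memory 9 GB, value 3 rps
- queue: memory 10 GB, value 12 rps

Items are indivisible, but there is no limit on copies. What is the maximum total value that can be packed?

Best value-per-unit is thumbnailer at 12/7; filling with it alone gives 2×12 = 24.
Optimal mix: 2×recommender → memory 16, value 26.

26 rps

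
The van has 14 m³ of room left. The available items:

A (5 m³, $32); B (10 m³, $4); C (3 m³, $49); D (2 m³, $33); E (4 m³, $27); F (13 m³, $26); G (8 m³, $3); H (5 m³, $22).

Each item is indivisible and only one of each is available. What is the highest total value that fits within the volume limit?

$141

Check high-value combinations within 14 m³:
- A+C+D+E: volume 5+3+2+4=14, value 32+49+33+27=141
- C+D+E+H: volume 3+2+4+5=14, value 49+33+27+22=131
- A+C+D: volume 5+3+2=10, value 32+49+33=114
- C+D+E: volume 3+2+4=9, value 49+33+27=109
- A+C+E: volume 5+3+4=12, value 32+49+27=108
Best: $141.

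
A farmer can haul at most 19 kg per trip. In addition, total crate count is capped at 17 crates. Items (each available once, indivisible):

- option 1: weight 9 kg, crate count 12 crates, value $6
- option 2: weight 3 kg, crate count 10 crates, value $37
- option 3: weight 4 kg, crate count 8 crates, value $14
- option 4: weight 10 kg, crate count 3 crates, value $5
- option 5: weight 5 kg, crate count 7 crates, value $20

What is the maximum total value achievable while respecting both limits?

Feasible sets respecting both limits:
- option 2+option 5: weight 8, crate count 17, value 57
- option 2+option 4: weight 13, crate count 13, value 42
- option 2: weight 3, crate count 10, value 37
Best: $57.

$57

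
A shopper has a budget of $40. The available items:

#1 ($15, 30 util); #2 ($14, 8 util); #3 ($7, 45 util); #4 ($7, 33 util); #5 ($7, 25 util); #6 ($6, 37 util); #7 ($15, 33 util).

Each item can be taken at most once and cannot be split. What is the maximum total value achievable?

148 util

Check high-value combinations within $40:
- #3+#4+#6+#7: cost 7+7+6+15=35, value 45+33+37+33=148
- #1+#3+#4+#6: cost 15+7+7+6=35, value 30+45+33+37=145
- #3+#4+#5+#6: cost 7+7+7+6=27, value 45+33+25+37=140
- #3+#5+#6+#7: cost 7+7+6+15=35, value 45+25+37+33=140
- #1+#3+#5+#6: cost 15+7+7+6=35, value 30+45+25+37=137
Best: 148 util.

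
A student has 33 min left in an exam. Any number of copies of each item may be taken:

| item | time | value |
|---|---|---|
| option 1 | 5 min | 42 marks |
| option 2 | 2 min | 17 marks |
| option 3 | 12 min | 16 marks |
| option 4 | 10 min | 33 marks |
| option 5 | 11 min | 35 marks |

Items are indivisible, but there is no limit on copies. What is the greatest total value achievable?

Best value-per-unit is option 2 at 17/2; filling with it alone gives 16×17 = 272.
Optimal mix: 1×option 1 + 14×option 2 → time 33, value 280.

280 marks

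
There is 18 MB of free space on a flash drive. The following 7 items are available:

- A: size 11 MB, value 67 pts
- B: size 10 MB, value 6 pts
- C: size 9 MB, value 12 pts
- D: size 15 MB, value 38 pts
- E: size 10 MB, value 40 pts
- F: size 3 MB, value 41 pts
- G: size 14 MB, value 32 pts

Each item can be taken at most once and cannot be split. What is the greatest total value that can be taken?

Check high-value combinations within 18 MB:
- A+F: size 11+3=14, value 67+41=108
- E+F: size 10+3=13, value 40+41=81
- D+F: size 15+3=18, value 38+41=79
Best: 108 pts.

108 pts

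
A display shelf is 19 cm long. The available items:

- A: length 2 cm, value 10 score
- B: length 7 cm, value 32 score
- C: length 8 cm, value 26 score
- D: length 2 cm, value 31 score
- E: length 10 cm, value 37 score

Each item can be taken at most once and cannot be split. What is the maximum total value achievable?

100 score

Check high-value combinations within 19 cm:
- B+D+E: length 7+2+10=19, value 32+31+37=100
- A+B+C+D: length 2+7+8+2=19, value 10+32+26+31=99
- B+C+D: length 7+8+2=17, value 32+26+31=89
Best: 100 score.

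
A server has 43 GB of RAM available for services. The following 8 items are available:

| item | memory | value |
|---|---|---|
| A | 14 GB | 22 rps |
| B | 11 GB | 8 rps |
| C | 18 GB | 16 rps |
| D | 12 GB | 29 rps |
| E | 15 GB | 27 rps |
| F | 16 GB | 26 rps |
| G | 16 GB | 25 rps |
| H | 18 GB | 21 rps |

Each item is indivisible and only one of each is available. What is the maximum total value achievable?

Check high-value combinations within 43 GB:
- D+E+F: memory 12+15+16=43, value 29+27+26=82
- D+E+G: memory 12+15+16=43, value 29+27+25=81
- A+D+E: memory 14+12+15=41, value 22+29+27=78
- A+D+F: memory 14+12+16=42, value 22+29+26=77
Best: 82 rps.

82 rps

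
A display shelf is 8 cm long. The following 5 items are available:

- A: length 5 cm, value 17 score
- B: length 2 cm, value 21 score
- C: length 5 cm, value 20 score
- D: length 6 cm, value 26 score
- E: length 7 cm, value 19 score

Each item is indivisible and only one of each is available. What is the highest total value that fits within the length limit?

Check high-value combinations within 8 cm:
- B+D: length 2+6=8, value 21+26=47
- B+C: length 2+5=7, value 21+20=41
- A+B: length 5+2=7, value 17+21=38
- D: length 6, value 26
- B: length 2, value 21
Best: 47 score.

47 score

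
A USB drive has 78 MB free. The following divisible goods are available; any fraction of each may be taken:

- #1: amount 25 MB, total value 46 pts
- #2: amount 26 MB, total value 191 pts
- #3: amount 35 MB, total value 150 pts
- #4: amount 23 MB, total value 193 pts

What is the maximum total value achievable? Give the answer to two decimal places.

Take in order of value per unit:
- #4 (193/23 per unit): all 23 → value 193, running total 193.00
- #2 (191/26 per unit): all 26 → value 191, running total 384.00
- #3 (150/35 per unit): 29 of 35 → value 29×150/35 = 124.2857, running total 508.29
Total 508.29.

508.29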